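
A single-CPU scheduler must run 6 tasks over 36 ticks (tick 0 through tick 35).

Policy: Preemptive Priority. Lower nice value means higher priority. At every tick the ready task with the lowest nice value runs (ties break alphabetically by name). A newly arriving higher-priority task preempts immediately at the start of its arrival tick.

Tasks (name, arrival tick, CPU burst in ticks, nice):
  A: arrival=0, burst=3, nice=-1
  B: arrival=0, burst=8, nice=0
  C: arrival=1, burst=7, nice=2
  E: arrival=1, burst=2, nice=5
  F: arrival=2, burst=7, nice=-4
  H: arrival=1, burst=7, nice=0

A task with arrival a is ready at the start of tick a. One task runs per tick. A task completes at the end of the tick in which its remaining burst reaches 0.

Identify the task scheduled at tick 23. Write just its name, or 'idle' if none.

running at tick 23 = H

t=0: ready={A,B} → run A
t=1: ready={A,B,C,E,H} → run A
t=2: ready={A,B,C,E,F,H} → run F
t=3: ready={A,B,C,E,F,H} → run F
t=4: ready={A,B,C,E,F,H} → run F
t=5: ready={A,B,C,E,F,H} → run F
t=6: ready={A,B,C,E,F,H} → run F
t=7: ready={A,B,C,E,F,H} → run F
t=8: ready={A,B,C,E,F,H} → run F
t=9: ready={A,B,C,E,H} → run A
t=10: ready={B,C,E,H} → run B
t=11: ready={B,C,E,H} → run B
t=12: ready={B,C,E,H} → run B
t=13: ready={B,C,E,H} → run B
t=14: ready={B,C,E,H} → run B
t=15: ready={B,C,E,H} → run B
t=16: ready={B,C,E,H} → run B
t=17: ready={B,C,E,H} → run B
t=18: ready={C,E,H} → run H
t=19: ready={C,E,H} → run H
t=20: ready={C,E,H} → run H
t=21: ready={C,E,H} → run H
t=22: ready={C,E,H} → run H
t=23: ready={C,E,H} → run H
t=24: ready={C,E,H} → run H
t=25: ready={C,E} → run C
t=26: ready={C,E} → run C
t=27: ready={C,E} → run C
t=28: ready={C,E} → run C
t=29: ready={C,E} → run C
t=30: ready={C,E} → run C
t=31: ready={C,E} → run C
t=32: ready={E} → run E
t=33: ready={E} → run E
t=34: (idle)
t=35: (idle)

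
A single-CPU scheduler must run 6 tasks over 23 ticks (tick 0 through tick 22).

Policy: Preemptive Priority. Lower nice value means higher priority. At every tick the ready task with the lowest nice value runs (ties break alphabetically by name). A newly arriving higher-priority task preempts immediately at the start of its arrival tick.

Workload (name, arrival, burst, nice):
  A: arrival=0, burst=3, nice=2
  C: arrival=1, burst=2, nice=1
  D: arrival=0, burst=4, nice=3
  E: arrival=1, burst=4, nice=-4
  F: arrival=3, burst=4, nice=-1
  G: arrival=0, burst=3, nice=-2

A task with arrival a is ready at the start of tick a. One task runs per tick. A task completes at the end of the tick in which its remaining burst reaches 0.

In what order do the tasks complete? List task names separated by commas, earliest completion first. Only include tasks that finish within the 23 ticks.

t=0: ready={A,D,G} → run G
t=1: ready={A,C,D,E,G} → run E
t=2: ready={A,C,D,E,G} → run E
t=3: ready={A,C,D,E,F,G} → run E
t=4: ready={A,C,D,E,F,G} → run E
t=5: ready={A,C,D,F,G} → run G
t=6: ready={A,C,D,F,G} → run G
t=7: ready={A,C,D,F} → run F
t=8: ready={A,C,D,F} → run F
t=9: ready={A,C,D,F} → run F
t=10: ready={A,C,D,F} → run F
t=11: ready={A,C,D} → run C
t=12: ready={A,C,D} → run C
t=13: ready={A,D} → run A
t=14: ready={A,D} → run A
t=15: ready={A,D} → run A
t=16: ready={D} → run D
t=17: ready={D} → run D
t=18: ready={D} → run D
t=19: ready={D} → run D
t=20: (idle)
t=21: (idle)
t=22: (idle)

completion order = E, G, F, C, A, D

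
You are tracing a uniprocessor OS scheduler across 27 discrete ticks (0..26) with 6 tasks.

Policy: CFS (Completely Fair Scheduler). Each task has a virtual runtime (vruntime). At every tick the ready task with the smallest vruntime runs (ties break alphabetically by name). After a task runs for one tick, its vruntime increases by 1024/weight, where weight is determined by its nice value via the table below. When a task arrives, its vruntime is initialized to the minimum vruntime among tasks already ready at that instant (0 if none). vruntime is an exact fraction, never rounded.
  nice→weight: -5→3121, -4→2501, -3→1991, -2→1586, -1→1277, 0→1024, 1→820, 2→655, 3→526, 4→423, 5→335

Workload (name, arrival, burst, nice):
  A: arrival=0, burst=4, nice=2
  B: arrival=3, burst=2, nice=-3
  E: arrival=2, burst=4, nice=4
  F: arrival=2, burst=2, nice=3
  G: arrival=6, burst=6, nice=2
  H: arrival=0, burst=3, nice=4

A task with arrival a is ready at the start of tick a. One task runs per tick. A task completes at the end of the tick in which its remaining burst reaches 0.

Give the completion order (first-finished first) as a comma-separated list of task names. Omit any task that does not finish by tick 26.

t=0: vr[A=0 H=0] → run A
t=1: vr[A=1024/655 H=0] → run H
t=2: vr[A=1024/655 E=1024/655 F=1024/655 H=1024/423] → run A
t=3: vr[A=2048/655 B=1024/655 E=1024/655 F=1024/655 H=1024/423] → run B
t=4: vr[A=2048/655 B=2709504/1304105 E=1024/655 F=1024/655 H=1024/423] → run E
t=5: vr[A=2048/655 B=2709504/1304105 E=1103872/277065 F=1024/655 H=1024/423] → run F
t=6: vr[A=2048/655 B=2709504/1304105 E=1103872/277065 F=604672/172265 G=2709504/1304105 H=1024/423] → run B
t=7: vr[A=2048/655 E=1103872/277065 F=604672/172265 G=2709504/1304105 H=1024/423] → run G
t=8: vr[A=2048/655 E=1103872/277065 F=604672/172265 G=4748288/1304105 H=1024/423] → run H
t=9: vr[A=2048/655 E=1103872/277065 F=604672/172265 G=4748288/1304105 H=2048/423] → run A
t=10: vr[A=3072/655 E=1103872/277065 F=604672/172265 G=4748288/1304105 H=2048/423] → run F
t=11: vr[A=3072/655 E=1103872/277065 G=4748288/1304105 H=2048/423] → run G
t=12: vr[A=3072/655 E=1103872/277065 G=6787072/1304105 H=2048/423] → run E
t=13: vr[A=3072/655 E=1774592/277065 G=6787072/1304105 H=2048/423] → run A
t=14: vr[E=1774592/277065 G=6787072/1304105 H=2048/423] → run H
t=15: vr[E=1774592/277065 G=6787072/1304105] → run G
t=16: vr[E=1774592/277065 G=8825856/1304105] → run E
t=17: vr[E=815104/92355 G=8825856/1304105] → run G
t=18: vr[E=815104/92355 G=2172928/260821] → run G
t=19: vr[E=815104/92355 G=12903424/1304105] → run E
t=20: vr[G=12903424/1304105] → run G
t=21: (idle)
t=22: (idle)
t=23: (idle)
t=24: (idle)
t=25: (idle)
t=26: (idle)

completion order = B, F, A, H, E, G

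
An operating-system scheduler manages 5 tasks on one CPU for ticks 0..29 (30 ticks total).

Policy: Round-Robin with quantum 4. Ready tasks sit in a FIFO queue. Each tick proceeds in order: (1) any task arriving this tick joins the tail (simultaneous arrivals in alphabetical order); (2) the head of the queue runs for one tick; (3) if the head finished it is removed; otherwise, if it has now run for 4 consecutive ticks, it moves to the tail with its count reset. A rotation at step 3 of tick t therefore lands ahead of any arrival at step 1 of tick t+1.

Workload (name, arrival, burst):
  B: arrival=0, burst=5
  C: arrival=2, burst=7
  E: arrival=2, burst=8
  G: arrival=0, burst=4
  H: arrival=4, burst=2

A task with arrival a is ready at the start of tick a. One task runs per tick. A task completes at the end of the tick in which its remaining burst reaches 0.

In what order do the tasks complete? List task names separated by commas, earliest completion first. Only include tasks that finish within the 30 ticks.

completion order = G, B, H, C, E

t=0: queue=[B,G] q_used=0 → run B
t=1: queue=[B,G] q_used=1 → run B
t=2: queue=[B,G,C,E] q_used=2 → run B
t=3: queue=[B,G,C,E] q_used=3 → run B
t=4: queue=[G,C,E,B,H] q_used=0 → run G
t=5: queue=[G,C,E,B,H] q_used=1 → run G
t=6: queue=[G,C,E,B,H] q_used=2 → run G
t=7: queue=[G,C,E,B,H] q_used=3 → run G
t=8: queue=[C,E,B,H] q_used=0 → run C
t=9: queue=[C,E,B,H] q_used=1 → run C
t=10: queue=[C,E,B,H] q_used=2 → run C
t=11: queue=[C,E,B,H] q_used=3 → run C
t=12: queue=[E,B,H,C] q_used=0 → run E
t=13: queue=[E,B,H,C] q_used=1 → run E
t=14: queue=[E,B,H,C] q_used=2 → run E
t=15: queue=[E,B,H,C] q_used=3 → run E
t=16: queue=[B,H,C,E] q_used=0 → run B
t=17: queue=[H,C,E] q_used=0 → run H
t=18: queue=[H,C,E] q_used=1 → run H
t=19: queue=[C,E] q_used=0 → run C
t=20: queue=[C,E] q_used=1 → run C
t=21: queue=[C,E] q_used=2 → run C
t=22: queue=[E] q_used=0 → run E
t=23: queue=[E] q_used=1 → run E
t=24: queue=[E] q_used=2 → run E
t=25: queue=[E] q_used=3 → run E
t=26: (idle)
t=27: (idle)
t=28: (idle)
t=29: (idle)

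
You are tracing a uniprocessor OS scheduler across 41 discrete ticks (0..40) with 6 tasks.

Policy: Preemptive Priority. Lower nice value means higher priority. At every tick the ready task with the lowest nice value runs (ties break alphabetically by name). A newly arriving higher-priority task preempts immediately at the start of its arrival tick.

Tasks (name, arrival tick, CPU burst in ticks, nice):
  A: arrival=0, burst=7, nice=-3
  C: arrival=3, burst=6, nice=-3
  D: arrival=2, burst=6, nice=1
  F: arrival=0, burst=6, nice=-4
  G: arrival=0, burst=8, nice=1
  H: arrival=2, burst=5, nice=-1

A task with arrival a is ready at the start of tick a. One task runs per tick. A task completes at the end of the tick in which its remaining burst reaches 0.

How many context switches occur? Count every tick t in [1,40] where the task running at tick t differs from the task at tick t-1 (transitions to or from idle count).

context switches = 6

t=0: ready={A,F,G} → run F
t=1: ready={A,F,G} → run F
t=2: ready={A,D,F,G,H} → run F
t=3: ready={A,C,D,F,G,H} → run F
t=4: ready={A,C,D,F,G,H} → run F
t=5: ready={A,C,D,F,G,H} → run F
t=6: ready={A,C,D,G,H} → run A
t=7: ready={A,C,D,G,H} → run A
t=8: ready={A,C,D,G,H} → run A
t=9: ready={A,C,D,G,H} → run A
t=10: ready={A,C,D,G,H} → run A
t=11: ready={A,C,D,G,H} → run A
t=12: ready={A,C,D,G,H} → run A
t=13: ready={C,D,G,H} → run C
t=14: ready={C,D,G,H} → run C
t=15: ready={C,D,G,H} → run C
t=16: ready={C,D,G,H} → run C
t=17: ready={C,D,G,H} → run C
t=18: ready={C,D,G,H} → run C
t=19: ready={D,G,H} → run H
t=20: ready={D,G,H} → run H
t=21: ready={D,G,H} → run H
t=22: ready={D,G,H} → run H
t=23: ready={D,G,H} → run H
t=24: ready={D,G} → run D
t=25: ready={D,G} → run D
t=26: ready={D,G} → run D
t=27: ready={D,G} → run D
t=28: ready={D,G} → run D
t=29: ready={D,G} → run D
t=30: ready={G} → run G
t=31: ready={G} → run G
t=32: ready={G} → run G
t=33: ready={G} → run G
t=34: ready={G} → run G
t=35: ready={G} → run G
t=36: ready={G} → run G
t=37: ready={G} → run G
t=38: (idle)
t=39: (idle)
t=40: (idle)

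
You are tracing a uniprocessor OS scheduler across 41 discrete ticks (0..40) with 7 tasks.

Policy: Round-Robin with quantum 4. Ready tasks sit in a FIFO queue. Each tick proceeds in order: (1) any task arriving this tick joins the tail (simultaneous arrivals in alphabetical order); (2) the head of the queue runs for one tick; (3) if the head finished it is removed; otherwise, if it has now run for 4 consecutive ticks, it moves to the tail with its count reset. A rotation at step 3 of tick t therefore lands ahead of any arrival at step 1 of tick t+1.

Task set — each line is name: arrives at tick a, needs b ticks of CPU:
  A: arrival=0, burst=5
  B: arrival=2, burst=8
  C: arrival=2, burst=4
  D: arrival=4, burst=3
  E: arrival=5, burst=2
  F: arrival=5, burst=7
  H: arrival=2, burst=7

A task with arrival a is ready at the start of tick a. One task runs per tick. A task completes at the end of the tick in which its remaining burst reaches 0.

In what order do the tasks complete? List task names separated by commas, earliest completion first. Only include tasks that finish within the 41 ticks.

completion order = C, A, D, E, B, H, F

t=0: queue=[A] q_used=0 → run A
t=1: queue=[A] q_used=1 → run A
t=2: queue=[A,B,C,H] q_used=2 → run A
t=3: queue=[A,B,C,H] q_used=3 → run A
t=4: queue=[B,C,H,A,D] q_used=0 → run B
t=5: queue=[B,C,H,A,D,E,F] q_used=1 → run B
t=6: queue=[B,C,H,A,D,E,F] q_used=2 → run B
t=7: queue=[B,C,H,A,D,E,F] q_used=3 → run B
t=8: queue=[C,H,A,D,E,F,B] q_used=0 → run C
t=9: queue=[C,H,A,D,E,F,B] q_used=1 → run C
t=10: queue=[C,H,A,D,E,F,B] q_used=2 → run C
t=11: queue=[C,H,A,D,E,F,B] q_used=3 → run C
t=12: queue=[H,A,D,E,F,B] q_used=0 → run H
t=13: queue=[H,A,D,E,F,B] q_used=1 → run H
t=14: queue=[H,A,D,E,F,B] q_used=2 → run H
t=15: queue=[H,A,D,E,F,B] q_used=3 → run H
t=16: queue=[A,D,E,F,B,H] q_used=0 → run A
t=17: queue=[D,E,F,B,H] q_used=0 → run D
t=18: queue=[D,E,F,B,H] q_used=1 → run D
t=19: queue=[D,E,F,B,H] q_used=2 → run D
t=20: queue=[E,F,B,H] q_used=0 → run E
t=21: queue=[E,F,B,H] q_used=1 → run E
t=22: queue=[F,B,H] q_used=0 → run F
t=23: queue=[F,B,H] q_used=1 → run F
t=24: queue=[F,B,H] q_used=2 → run F
t=25: queue=[F,B,H] q_used=3 → run F
t=26: queue=[B,H,F] q_used=0 → run B
t=27: queue=[B,H,F] q_used=1 → run B
t=28: queue=[B,H,F] q_used=2 → run B
t=29: queue=[B,H,F] q_used=3 → run B
t=30: queue=[H,F] q_used=0 → run H
t=31: queue=[H,F] q_used=1 → run H
t=32: queue=[H,F] q_used=2 → run H
t=33: queue=[F] q_used=0 → run F
t=34: queue=[F] q_used=1 → run F
t=35: queue=[F] q_used=2 → run F
t=36: (idle)
t=37: (idle)
t=38: (idle)
t=39: (idle)
t=40: (idle)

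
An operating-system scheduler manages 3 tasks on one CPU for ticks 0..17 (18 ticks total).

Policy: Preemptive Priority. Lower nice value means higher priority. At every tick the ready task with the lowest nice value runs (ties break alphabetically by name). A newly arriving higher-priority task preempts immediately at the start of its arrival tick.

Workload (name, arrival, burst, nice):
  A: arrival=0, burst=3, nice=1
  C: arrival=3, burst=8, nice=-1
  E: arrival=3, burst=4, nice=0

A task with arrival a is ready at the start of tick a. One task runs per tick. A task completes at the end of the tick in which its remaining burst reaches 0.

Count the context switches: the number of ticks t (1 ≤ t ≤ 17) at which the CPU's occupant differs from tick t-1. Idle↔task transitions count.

context switches = 3

t=0: ready={A} → run A
t=1: ready={A} → run A
t=2: ready={A} → run A
t=3: ready={C,E} → run C
t=4: ready={C,E} → run C
t=5: ready={C,E} → run C
t=6: ready={C,E} → run C
t=7: ready={C,E} → run C
t=8: ready={C,E} → run C
t=9: ready={C,E} → run C
t=10: ready={C,E} → run C
t=11: ready={E} → run E
t=12: ready={E} → run E
t=13: ready={E} → run E
t=14: ready={E} → run E
t=15: (idle)
t=16: (idle)
t=17: (idle)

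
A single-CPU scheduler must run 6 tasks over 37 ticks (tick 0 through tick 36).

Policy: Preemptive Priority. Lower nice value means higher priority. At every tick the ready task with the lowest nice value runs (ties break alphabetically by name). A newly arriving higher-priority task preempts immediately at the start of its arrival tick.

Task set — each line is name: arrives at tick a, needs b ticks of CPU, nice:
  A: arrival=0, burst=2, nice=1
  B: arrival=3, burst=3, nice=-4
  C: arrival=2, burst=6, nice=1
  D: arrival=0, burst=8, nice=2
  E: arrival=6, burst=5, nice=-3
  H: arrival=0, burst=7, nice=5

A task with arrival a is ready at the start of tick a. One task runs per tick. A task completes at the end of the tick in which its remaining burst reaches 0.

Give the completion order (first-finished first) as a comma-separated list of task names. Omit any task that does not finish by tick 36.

t=0: ready={A,D,H} → run A
t=1: ready={A,D,H} → run A
t=2: ready={C,D,H} → run C
t=3: ready={B,C,D,H} → run B
t=4: ready={B,C,D,H} → run B
t=5: ready={B,C,D,H} → run B
t=6: ready={C,D,E,H} → run E
t=7: ready={C,D,E,H} → run E
t=8: ready={C,D,E,H} → run E
t=9: ready={C,D,E,H} → run E
t=10: ready={C,D,E,H} → run E
t=11: ready={C,D,H} → run C
t=12: ready={C,D,H} → run C
t=13: ready={C,D,H} → run C
t=14: ready={C,D,H} → run C
t=15: ready={C,D,H} → run C
t=16: ready={D,H} → run D
t=17: ready={D,H} → run D
t=18: ready={D,H} → run D
t=19: ready={D,H} → run D
t=20: ready={D,H} → run D
t=21: ready={D,H} → run D
t=22: ready={D,H} → run D
t=23: ready={D,H} → run D
t=24: ready={H} → run H
t=25: ready={H} → run H
t=26: ready={H} → run H
t=27: ready={H} → run H
t=28: ready={H} → run H
t=29: ready={H} → run H
t=30: ready={H} → run H
t=31: (idle)
t=32: (idle)
t=33: (idle)
t=34: (idle)
t=35: (idle)
t=36: (idle)

completion order = A, B, E, C, D, H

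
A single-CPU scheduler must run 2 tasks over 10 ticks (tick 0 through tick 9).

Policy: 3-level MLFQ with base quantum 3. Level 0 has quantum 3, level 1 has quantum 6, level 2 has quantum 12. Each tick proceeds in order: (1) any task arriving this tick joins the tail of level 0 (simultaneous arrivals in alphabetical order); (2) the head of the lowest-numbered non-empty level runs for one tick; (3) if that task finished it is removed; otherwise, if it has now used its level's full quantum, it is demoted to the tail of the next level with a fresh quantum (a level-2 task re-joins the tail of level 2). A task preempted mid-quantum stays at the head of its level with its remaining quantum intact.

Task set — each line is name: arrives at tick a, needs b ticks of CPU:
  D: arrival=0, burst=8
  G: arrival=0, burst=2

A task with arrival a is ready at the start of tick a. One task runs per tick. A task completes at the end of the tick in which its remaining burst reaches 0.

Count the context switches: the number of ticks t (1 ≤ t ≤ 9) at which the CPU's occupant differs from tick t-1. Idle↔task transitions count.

context switches = 2

t=0: L0/L1/L2 = DG/-/- → run D
t=1: L0/L1/L2 = DG/-/- → run D
t=2: L0/L1/L2 = DG/-/- → run D
t=3: L0/L1/L2 = G/D/- → run G
t=4: L0/L1/L2 = G/D/- → run G
t=5: L0/L1/L2 = -/D/- → run D
t=6: L0/L1/L2 = -/D/- → run D
t=7: L0/L1/L2 = -/D/- → run D
t=8: L0/L1/L2 = -/D/- → run D
t=9: L0/L1/L2 = -/D/- → run D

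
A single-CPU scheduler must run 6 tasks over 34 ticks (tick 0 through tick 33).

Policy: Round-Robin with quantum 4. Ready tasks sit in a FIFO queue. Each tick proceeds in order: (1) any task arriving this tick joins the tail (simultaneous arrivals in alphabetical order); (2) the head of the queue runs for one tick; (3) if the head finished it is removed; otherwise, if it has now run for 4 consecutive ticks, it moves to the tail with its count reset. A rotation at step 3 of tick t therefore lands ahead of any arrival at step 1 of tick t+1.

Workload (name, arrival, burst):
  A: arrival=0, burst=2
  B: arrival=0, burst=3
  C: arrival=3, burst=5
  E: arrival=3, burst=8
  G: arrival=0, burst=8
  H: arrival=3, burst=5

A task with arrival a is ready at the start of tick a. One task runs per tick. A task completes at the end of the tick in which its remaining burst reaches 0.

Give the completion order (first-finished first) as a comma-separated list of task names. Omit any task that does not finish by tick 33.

completion order = A, B, G, C, E, H

t=0: queue=[A,B,G] q_used=0 → run A
t=1: queue=[A,B,G] q_used=1 → run A
t=2: queue=[B,G] q_used=0 → run B
t=3: queue=[B,G,C,E,H] q_used=1 → run B
t=4: queue=[B,G,C,E,H] q_used=2 → run B
t=5: queue=[G,C,E,H] q_used=0 → run G
t=6: queue=[G,C,E,H] q_used=1 → run G
t=7: queue=[G,C,E,H] q_used=2 → run G
t=8: queue=[G,C,E,H] q_used=3 → run G
t=9: queue=[C,E,H,G] q_used=0 → run C
t=10: queue=[C,E,H,G] q_used=1 → run C
t=11: queue=[C,E,H,G] q_used=2 → run C
t=12: queue=[C,E,H,G] q_used=3 → run C
t=13: queue=[E,H,G,C] q_used=0 → run E
t=14: queue=[E,H,G,C] q_used=1 → run E
t=15: queue=[E,H,G,C] q_used=2 → run E
t=16: queue=[E,H,G,C] q_used=3 → run E
t=17: queue=[H,G,C,E] q_used=0 → run H
t=18: queue=[H,G,C,E] q_used=1 → run H
t=19: queue=[H,G,C,E] q_used=2 → run H
t=20: queue=[H,G,C,E] q_used=3 → run H
t=21: queue=[G,C,E,H] q_used=0 → run G
t=22: queue=[G,C,E,H] q_used=1 → run G
t=23: queue=[G,C,E,H] q_used=2 → run G
t=24: queue=[G,C,E,H] q_used=3 → run G
t=25: queue=[C,E,H] q_used=0 → run C
t=26: queue=[E,H] q_used=0 → run E
t=27: queue=[E,H] q_used=1 → run E
t=28: queue=[E,H] q_used=2 → run E
t=29: queue=[E,H] q_used=3 → run E
t=30: queue=[H] q_used=0 → run H
t=31: (idle)
t=32: (idle)
t=33: (idle)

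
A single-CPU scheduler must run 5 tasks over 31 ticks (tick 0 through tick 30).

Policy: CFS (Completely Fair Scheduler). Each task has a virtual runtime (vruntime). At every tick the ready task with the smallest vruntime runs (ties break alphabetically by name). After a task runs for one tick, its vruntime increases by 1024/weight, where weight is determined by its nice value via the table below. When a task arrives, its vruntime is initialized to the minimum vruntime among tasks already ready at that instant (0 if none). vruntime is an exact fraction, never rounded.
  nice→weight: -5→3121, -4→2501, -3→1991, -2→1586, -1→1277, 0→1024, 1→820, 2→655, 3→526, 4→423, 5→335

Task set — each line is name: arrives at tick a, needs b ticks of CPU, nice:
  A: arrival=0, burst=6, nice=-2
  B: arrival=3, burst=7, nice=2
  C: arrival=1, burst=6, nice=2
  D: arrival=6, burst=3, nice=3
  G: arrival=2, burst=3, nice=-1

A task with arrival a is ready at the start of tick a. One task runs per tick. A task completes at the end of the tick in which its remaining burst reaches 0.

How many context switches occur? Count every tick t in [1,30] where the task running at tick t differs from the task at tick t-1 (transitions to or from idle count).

t=0: vr[A=0] → run A
t=1: vr[A=512/793 C=512/793] → run A
t=2: vr[A=1024/793 C=512/793 G=512/793] → run C
t=3: vr[A=1024/793 B=512/793 C=1147392/519415 G=512/793] → run B
t=4: vr[A=1024/793 B=1147392/519415 C=1147392/519415 G=512/793] → run G
t=5: vr[A=1024/793 B=1147392/519415 C=1147392/519415 G=1465856/1012661] → run A
t=6: vr[A=1536/793 B=1147392/519415 C=1147392/519415 D=1465856/1012661 G=1465856/1012661] → run D
t=7: vr[A=1536/793 B=1147392/519415 C=1147392/519415 D=904002560/266329843 G=1465856/1012661] → run G
t=8: vr[A=1536/793 B=1147392/519415 C=1147392/519415 D=904002560/266329843 G=2277888/1012661] → run A
t=9: vr[A=2048/793 B=1147392/519415 C=1147392/519415 D=904002560/266329843 G=2277888/1012661] → run B
t=10: vr[A=2048/793 B=1959424/519415 C=1147392/519415 D=904002560/266329843 G=2277888/1012661] → run C
t=11: vr[A=2048/793 B=1959424/519415 C=1959424/519415 D=904002560/266329843 G=2277888/1012661] → run G
t=12: vr[A=2048/793 B=1959424/519415 C=1959424/519415 D=904002560/266329843] → run A
t=13: vr[A=2560/793 B=1959424/519415 C=1959424/519415 D=904002560/266329843] → run A
t=14: vr[B=1959424/519415 C=1959424/519415 D=904002560/266329843] → run D
t=15: vr[B=1959424/519415 C=1959424/519415 D=1422484992/266329843] → run B
t=16: vr[B=2771456/519415 C=1959424/519415 D=1422484992/266329843] → run C
t=17: vr[B=2771456/519415 C=2771456/519415 D=1422484992/266329843] → run B
t=18: vr[B=3583488/519415 C=2771456/519415 D=1422484992/266329843] → run C
t=19: vr[B=3583488/519415 C=3583488/519415 D=1422484992/266329843] → run D
t=20: vr[B=3583488/519415 C=3583488/519415] → run B
t=21: vr[B=879104/103883 C=3583488/519415] → run C
t=22: vr[B=879104/103883 C=879104/103883] → run B
t=23: vr[B=5207552/519415 C=879104/103883] → run C
t=24: vr[B=5207552/519415] → run B
t=25: (idle)
t=26: (idle)
t=27: (idle)
t=28: (idle)
t=29: (idle)
t=30: (idle)

context switches = 23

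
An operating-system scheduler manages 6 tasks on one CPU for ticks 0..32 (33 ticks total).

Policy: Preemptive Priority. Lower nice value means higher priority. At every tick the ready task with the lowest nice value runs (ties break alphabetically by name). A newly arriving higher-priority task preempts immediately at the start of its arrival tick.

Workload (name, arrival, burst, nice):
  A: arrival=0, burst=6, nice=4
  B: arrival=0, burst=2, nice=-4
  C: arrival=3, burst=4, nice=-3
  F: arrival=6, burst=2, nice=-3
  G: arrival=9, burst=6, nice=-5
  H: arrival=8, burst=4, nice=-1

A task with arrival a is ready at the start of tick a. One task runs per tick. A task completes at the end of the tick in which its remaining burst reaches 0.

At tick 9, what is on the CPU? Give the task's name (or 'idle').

t=0: ready={A,B} → run B
t=1: ready={A,B} → run B
t=2: ready={A} → run A
t=3: ready={A,C} → run C
t=4: ready={A,C} → run C
t=5: ready={A,C} → run C
t=6: ready={A,C,F} → run C
t=7: ready={A,F} → run F
t=8: ready={A,F,H} → run F
t=9: ready={A,G,H} → run G
t=10: ready={A,G,H} → run G
t=11: ready={A,G,H} → run G
t=12: ready={A,G,H} → run G
t=13: ready={A,G,H} → run G
t=14: ready={A,G,H} → run G
t=15: ready={A,H} → run H
t=16: ready={A,H} → run H
t=17: ready={A,H} → run H
t=18: ready={A,H} → run H
t=19: ready={A} → run A
t=20: ready={A} → run A
t=21: ready={A} → run A
t=22: ready={A} → run A
t=23: ready={A} → run A
t=24: (idle)
t=25: (idle)
t=26: (idle)
t=27: (idle)
t=28: (idle)
t=29: (idle)
t=30: (idle)
t=31: (idle)
t=32: (idle)

running at tick 9 = G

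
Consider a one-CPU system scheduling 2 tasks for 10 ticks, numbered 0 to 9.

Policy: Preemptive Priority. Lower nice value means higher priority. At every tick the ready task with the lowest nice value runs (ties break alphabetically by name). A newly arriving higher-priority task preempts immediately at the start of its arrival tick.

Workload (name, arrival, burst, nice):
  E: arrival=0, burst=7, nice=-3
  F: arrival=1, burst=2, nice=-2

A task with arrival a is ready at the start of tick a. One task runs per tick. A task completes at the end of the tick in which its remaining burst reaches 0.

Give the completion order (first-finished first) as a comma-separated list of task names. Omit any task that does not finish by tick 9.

completion order = E, F

t=0: ready={E} → run E
t=1: ready={E,F} → run E
t=2: ready={E,F} → run E
t=3: ready={E,F} → run E
t=4: ready={E,F} → run E
t=5: ready={E,F} → run E
t=6: ready={E,F} → run E
t=7: ready={F} → run F
t=8: ready={F} → run F
t=9: (idle)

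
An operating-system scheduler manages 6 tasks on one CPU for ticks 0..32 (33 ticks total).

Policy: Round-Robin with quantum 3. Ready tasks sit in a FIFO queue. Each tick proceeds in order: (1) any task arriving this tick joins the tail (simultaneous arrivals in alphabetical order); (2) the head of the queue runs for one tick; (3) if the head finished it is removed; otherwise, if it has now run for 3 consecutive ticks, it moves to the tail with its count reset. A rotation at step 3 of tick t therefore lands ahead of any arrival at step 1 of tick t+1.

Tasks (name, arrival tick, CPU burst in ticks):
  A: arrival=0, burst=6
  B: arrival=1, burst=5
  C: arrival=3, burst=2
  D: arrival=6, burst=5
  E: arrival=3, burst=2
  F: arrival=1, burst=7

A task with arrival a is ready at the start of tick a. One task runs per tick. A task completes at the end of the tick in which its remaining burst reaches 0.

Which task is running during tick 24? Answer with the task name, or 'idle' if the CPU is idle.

t=0: queue=[A] q_used=0 → run A
t=1: queue=[A,B,F] q_used=1 → run A
t=2: queue=[A,B,F] q_used=2 → run A
t=3: queue=[B,F,A,C,E] q_used=0 → run B
t=4: queue=[B,F,A,C,E] q_used=1 → run B
t=5: queue=[B,F,A,C,E] q_used=2 → run B
t=6: queue=[F,A,C,E,B,D] q_used=0 → run F
t=7: queue=[F,A,C,E,B,D] q_used=1 → run F
t=8: queue=[F,A,C,E,B,D] q_used=2 → run F
t=9: queue=[A,C,E,B,D,F] q_used=0 → run A
t=10: queue=[A,C,E,B,D,F] q_used=1 → run A
t=11: queue=[A,C,E,B,D,F] q_used=2 → run A
t=12: queue=[C,E,B,D,F] q_used=0 → run C
t=13: queue=[C,E,B,D,F] q_used=1 → run C
t=14: queue=[E,B,D,F] q_used=0 → run E
t=15: queue=[E,B,D,F] q_used=1 → run E
t=16: queue=[B,D,F] q_used=0 → run B
t=17: queue=[B,D,F] q_used=1 → run B
t=18: queue=[D,F] q_used=0 → run D
t=19: queue=[D,F] q_used=1 → run D
t=20: queue=[D,F] q_used=2 → run D
t=21: queue=[F,D] q_used=0 → run F
t=22: queue=[F,D] q_used=1 → run F
t=23: queue=[F,D] q_used=2 → run F
t=24: queue=[D,F] q_used=0 → run D
t=25: queue=[D,F] q_used=1 → run D
t=26: queue=[F] q_used=0 → run F
t=27: (idle)
t=28: (idle)
t=29: (idle)
t=30: (idle)
t=31: (idle)
t=32: (idle)

running at tick 24 = D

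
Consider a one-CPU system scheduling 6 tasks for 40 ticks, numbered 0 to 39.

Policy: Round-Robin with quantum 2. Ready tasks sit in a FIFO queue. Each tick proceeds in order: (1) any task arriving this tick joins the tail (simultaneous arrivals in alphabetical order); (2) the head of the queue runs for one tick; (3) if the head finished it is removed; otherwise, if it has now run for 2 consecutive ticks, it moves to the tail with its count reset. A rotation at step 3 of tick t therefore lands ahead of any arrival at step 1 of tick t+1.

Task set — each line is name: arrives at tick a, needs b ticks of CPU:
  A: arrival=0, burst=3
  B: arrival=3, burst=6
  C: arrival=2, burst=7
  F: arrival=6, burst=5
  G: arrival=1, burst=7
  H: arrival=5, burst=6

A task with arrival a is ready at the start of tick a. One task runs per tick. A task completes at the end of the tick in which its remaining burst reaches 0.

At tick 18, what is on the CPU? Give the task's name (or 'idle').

t=0: queue=[A] q_used=0 → run A
t=1: queue=[A,G] q_used=1 → run A
t=2: queue=[G,A,C] q_used=0 → run G
t=3: queue=[G,A,C,B] q_used=1 → run G
t=4: queue=[A,C,B,G] q_used=0 → run A
t=5: queue=[C,B,G,H] q_used=0 → run C
t=6: queue=[C,B,G,H,F] q_used=1 → run C
t=7: queue=[B,G,H,F,C] q_used=0 → run B
t=8: queue=[B,G,H,F,C] q_used=1 → run B
t=9: queue=[G,H,F,C,B] q_used=0 → run G
t=10: queue=[G,H,F,C,B] q_used=1 → run G
t=11: queue=[H,F,C,B,G] q_used=0 → run H
t=12: queue=[H,F,C,B,G] q_used=1 → run H
t=13: queue=[F,C,B,G,H] q_used=0 → run F
t=14: queue=[F,C,B,G,H] q_used=1 → run F
t=15: queue=[C,B,G,H,F] q_used=0 → run C
t=16: queue=[C,B,G,H,F] q_used=1 → run C
t=17: queue=[B,G,H,F,C] q_used=0 → run B
t=18: queue=[B,G,H,F,C] q_used=1 → run B
t=19: queue=[G,H,F,C,B] q_used=0 → run G
t=20: queue=[G,H,F,C,B] q_used=1 → run G
t=21: queue=[H,F,C,B,G] q_used=0 → run H
t=22: queue=[H,F,C,B,G] q_used=1 → run H
t=23: queue=[F,C,B,G,H] q_used=0 → run F
t=24: queue=[F,C,B,G,H] q_used=1 → run F
t=25: queue=[C,B,G,H,F] q_used=0 → run C
t=26: queue=[C,B,G,H,F] q_used=1 → run C
t=27: queue=[B,G,H,F,C] q_used=0 → run B
t=28: queue=[B,G,H,F,C] q_used=1 → run B
t=29: queue=[G,H,F,C] q_used=0 → run G
t=30: queue=[H,F,C] q_used=0 → run H
t=31: queue=[H,F,C] q_used=1 → run H
t=32: queue=[F,C] q_used=0 → run F
t=33: queue=[C] q_used=0 → run C
t=34: (idle)
t=35: (idle)
t=36: (idle)
t=37: (idle)
t=38: (idle)
t=39: (idle)

running at tick 18 = B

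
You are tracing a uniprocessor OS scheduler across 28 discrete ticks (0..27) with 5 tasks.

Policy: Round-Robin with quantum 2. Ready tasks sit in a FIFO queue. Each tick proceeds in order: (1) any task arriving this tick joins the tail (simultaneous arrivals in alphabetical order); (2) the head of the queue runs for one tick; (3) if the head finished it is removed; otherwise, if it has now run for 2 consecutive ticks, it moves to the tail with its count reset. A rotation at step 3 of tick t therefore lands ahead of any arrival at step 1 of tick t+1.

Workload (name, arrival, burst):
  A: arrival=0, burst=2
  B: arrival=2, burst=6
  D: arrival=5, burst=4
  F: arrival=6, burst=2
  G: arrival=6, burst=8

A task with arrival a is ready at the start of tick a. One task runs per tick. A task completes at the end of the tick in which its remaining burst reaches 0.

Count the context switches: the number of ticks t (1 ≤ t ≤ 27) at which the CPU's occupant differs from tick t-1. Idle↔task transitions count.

t=0: queue=[A] q_used=0 → run A
t=1: queue=[A] q_used=1 → run A
t=2: queue=[B] q_used=0 → run B
t=3: queue=[B] q_used=1 → run B
t=4: queue=[B] q_used=0 → run B
t=5: queue=[B,D] q_used=1 → run B
t=6: queue=[D,B,F,G] q_used=0 → run D
t=7: queue=[D,B,F,G] q_used=1 → run D
t=8: queue=[B,F,G,D] q_used=0 → run B
t=9: queue=[B,F,G,D] q_used=1 → run B
t=10: queue=[F,G,D] q_used=0 → run F
t=11: queue=[F,G,D] q_used=1 → run F
t=12: queue=[G,D] q_used=0 → run G
t=13: queue=[G,D] q_used=1 → run G
t=14: queue=[D,G] q_used=0 → run D
t=15: queue=[D,G] q_used=1 → run D
t=16: queue=[G] q_used=0 → run G
t=17: queue=[G] q_used=1 → run G
t=18: queue=[G] q_used=0 → run G
t=19: queue=[G] q_used=1 → run G
t=20: queue=[G] q_used=0 → run G
t=21: queue=[G] q_used=1 → run G
t=22: (idle)
t=23: (idle)
t=24: (idle)
t=25: (idle)
t=26: (idle)
t=27: (idle)

context switches = 8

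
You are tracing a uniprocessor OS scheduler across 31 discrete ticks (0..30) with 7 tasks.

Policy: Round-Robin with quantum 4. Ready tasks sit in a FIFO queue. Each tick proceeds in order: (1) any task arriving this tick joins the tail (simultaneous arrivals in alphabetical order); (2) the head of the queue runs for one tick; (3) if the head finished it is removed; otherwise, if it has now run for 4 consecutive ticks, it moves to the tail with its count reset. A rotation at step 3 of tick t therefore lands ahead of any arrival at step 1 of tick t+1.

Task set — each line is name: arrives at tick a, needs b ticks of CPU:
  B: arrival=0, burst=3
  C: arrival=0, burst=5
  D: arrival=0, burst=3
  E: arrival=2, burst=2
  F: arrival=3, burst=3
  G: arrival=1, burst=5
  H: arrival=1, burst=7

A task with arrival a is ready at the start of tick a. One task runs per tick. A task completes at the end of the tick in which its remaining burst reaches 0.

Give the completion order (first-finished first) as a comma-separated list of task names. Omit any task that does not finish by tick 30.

completion order = B, D, E, F, C, G, H

t=0: queue=[B,C,D] q_used=0 → run B
t=1: queue=[B,C,D,G,H] q_used=1 → run B
t=2: queue=[B,C,D,G,H,E] q_used=2 → run B
t=3: queue=[C,D,G,H,E,F] q_used=0 → run C
t=4: queue=[C,D,G,H,E,F] q_used=1 → run C
t=5: queue=[C,D,G,H,E,F] q_used=2 → run C
t=6: queue=[C,D,G,H,E,F] q_used=3 → run C
t=7: queue=[D,G,H,E,F,C] q_used=0 → run D
t=8: queue=[D,G,H,E,F,C] q_used=1 → run D
t=9: queue=[D,G,H,E,F,C] q_used=2 → run D
t=10: queue=[G,H,E,F,C] q_used=0 → run G
t=11: queue=[G,H,E,F,C] q_used=1 → run G
t=12: queue=[G,H,E,F,C] q_used=2 → run G
t=13: queue=[G,H,E,F,C] q_used=3 → run G
t=14: queue=[H,E,F,C,G] q_used=0 → run H
t=15: queue=[H,E,F,C,G] q_used=1 → run H
t=16: queue=[H,E,F,C,G] q_used=2 → run H
t=17: queue=[H,E,F,C,G] q_used=3 → run H
t=18: queue=[E,F,C,G,H] q_used=0 → run E
t=19: queue=[E,F,C,G,H] q_used=1 → run E
t=20: queue=[F,C,G,H] q_used=0 → run F
t=21: queue=[F,C,G,H] q_used=1 → run F
t=22: queue=[F,C,G,H] q_used=2 → run F
t=23: queue=[C,G,H] q_used=0 → run C
t=24: queue=[G,H] q_used=0 → run G
t=25: queue=[H] q_used=0 → run H
t=26: queue=[H] q_used=1 → run H
t=27: queue=[H] q_used=2 → run H
t=28: (idle)
t=29: (idle)
t=30: (idle)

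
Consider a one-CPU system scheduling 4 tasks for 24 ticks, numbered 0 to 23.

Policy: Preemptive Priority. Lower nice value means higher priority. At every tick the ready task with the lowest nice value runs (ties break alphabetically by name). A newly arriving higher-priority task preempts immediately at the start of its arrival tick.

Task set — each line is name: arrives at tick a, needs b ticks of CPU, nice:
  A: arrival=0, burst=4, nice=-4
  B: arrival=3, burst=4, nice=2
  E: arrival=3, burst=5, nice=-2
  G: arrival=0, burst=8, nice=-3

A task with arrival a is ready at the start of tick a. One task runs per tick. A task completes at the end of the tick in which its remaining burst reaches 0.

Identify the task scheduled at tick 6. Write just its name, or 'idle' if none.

running at tick 6 = G

t=0: ready={A,G} → run A
t=1: ready={A,G} → run A
t=2: ready={A,G} → run A
t=3: ready={A,B,E,G} → run A
t=4: ready={B,E,G} → run G
t=5: ready={B,E,G} → run G
t=6: ready={B,E,G} → run G
t=7: ready={B,E,G} → run G
t=8: ready={B,E,G} → run G
t=9: ready={B,E,G} → run G
t=10: ready={B,E,G} → run G
t=11: ready={B,E,G} → run G
t=12: ready={B,E} → run E
t=13: ready={B,E} → run E
t=14: ready={B,E} → run E
t=15: ready={B,E} → run E
t=16: ready={B,E} → run E
t=17: ready={B} → run B
t=18: ready={B} → run B
t=19: ready={B} → run B
t=20: ready={B} → run B
t=21: (idle)
t=22: (idle)
t=23: (idle)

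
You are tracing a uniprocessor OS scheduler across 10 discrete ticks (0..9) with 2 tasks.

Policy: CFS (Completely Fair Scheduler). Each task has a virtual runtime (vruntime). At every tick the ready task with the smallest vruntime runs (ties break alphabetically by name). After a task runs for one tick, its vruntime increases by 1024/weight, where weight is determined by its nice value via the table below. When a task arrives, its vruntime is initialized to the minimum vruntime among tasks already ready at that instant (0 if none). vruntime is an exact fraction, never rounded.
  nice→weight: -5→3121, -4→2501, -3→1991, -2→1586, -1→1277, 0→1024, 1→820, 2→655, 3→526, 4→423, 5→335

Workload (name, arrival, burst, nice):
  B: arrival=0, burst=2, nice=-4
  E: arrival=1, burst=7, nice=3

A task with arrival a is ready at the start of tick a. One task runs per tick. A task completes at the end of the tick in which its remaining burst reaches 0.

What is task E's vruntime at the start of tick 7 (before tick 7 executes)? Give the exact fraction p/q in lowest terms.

t=0: vr[B=0] → run B
t=1: vr[B=1024/2501 E=1024/2501] → run B
t=2: vr[E=1024/2501] → run E
t=3: vr[E=1549824/657763] → run E
t=4: vr[E=2830336/657763] → run E
t=5: vr[E=4110848/657763] → run E
t=6: vr[E=5391360/657763] → run E
t=7: vr[E=6671872/657763] → run E
t=8: vr[E=7952384/657763] → run E
t=9: (idle)

vruntime(E, start of tick 7) = 6671872/657763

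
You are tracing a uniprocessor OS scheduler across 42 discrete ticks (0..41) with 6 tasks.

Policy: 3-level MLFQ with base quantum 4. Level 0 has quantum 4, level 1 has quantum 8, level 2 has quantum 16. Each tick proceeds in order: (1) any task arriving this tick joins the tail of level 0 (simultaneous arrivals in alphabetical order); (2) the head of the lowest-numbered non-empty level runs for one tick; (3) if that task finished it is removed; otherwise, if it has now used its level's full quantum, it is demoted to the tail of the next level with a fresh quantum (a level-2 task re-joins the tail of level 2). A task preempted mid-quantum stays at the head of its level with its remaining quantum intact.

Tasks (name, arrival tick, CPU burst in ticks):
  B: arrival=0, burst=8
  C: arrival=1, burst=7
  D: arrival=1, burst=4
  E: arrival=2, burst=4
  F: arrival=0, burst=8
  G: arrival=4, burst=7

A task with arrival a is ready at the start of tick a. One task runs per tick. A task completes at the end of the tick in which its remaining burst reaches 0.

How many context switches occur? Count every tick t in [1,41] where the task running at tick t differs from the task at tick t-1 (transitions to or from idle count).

t=0: L0/L1/L2 = BF/-/- → run B
t=1: L0/L1/L2 = BFCD/-/- → run B
t=2: L0/L1/L2 = BFCDE/-/- → run B
t=3: L0/L1/L2 = BFCDE/-/- → run B
t=4: L0/L1/L2 = FCDEG/B/- → run F
t=5: L0/L1/L2 = FCDEG/B/- → run F
t=6: L0/L1/L2 = FCDEG/B/- → run F
t=7: L0/L1/L2 = FCDEG/B/- → run F
t=8: L0/L1/L2 = CDEG/BF/- → run C
t=9: L0/L1/L2 = CDEG/BF/- → run C
t=10: L0/L1/L2 = CDEG/BF/- → run C
t=11: L0/L1/L2 = CDEG/BF/- → run C
t=12: L0/L1/L2 = DEG/BFC/- → run D
t=13: L0/L1/L2 = DEG/BFC/- → run D
t=14: L0/L1/L2 = DEG/BFC/- → run D
t=15: L0/L1/L2 = DEG/BFC/- → run D
t=16: L0/L1/L2 = EG/BFC/- → run E
t=17: L0/L1/L2 = EG/BFC/- → run E
t=18: L0/L1/L2 = EG/BFC/- → run E
t=19: L0/L1/L2 = EG/BFC/- → run E
t=20: L0/L1/L2 = G/BFC/- → run G
t=21: L0/L1/L2 = G/BFC/- → run G
t=22: L0/L1/L2 = G/BFC/- → run G
t=23: L0/L1/L2 = G/BFC/- → run G
t=24: L0/L1/L2 = -/BFCG/- → run B
t=25: L0/L1/L2 = -/BFCG/- → run B
t=26: L0/L1/L2 = -/BFCG/- → run B
t=27: L0/L1/L2 = -/BFCG/- → run B
t=28: L0/L1/L2 = -/FCG/- → run F
t=29: L0/L1/L2 = -/FCG/- → run F
t=30: L0/L1/L2 = -/FCG/- → run F
t=31: L0/L1/L2 = -/FCG/- → run F
t=32: L0/L1/L2 = -/CG/- → run C
t=33: L0/L1/L2 = -/CG/- → run C
t=34: L0/L1/L2 = -/CG/- → run C
t=35: L0/L1/L2 = -/G/- → run G
t=36: L0/L1/L2 = -/G/- → run G
t=37: L0/L1/L2 = -/G/- → run G
t=38: (idle)
t=39: (idle)
t=40: (idle)
t=41: (idle)

context switches = 10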